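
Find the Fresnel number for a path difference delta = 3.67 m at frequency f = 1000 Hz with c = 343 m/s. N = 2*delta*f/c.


N = 2*delta*f/c = 2*delta/lambda, where lambda = c/f
lambda = 343 / 1000 = 0.343 m
N = 2 * 3.67 / 0.343 = 21.399


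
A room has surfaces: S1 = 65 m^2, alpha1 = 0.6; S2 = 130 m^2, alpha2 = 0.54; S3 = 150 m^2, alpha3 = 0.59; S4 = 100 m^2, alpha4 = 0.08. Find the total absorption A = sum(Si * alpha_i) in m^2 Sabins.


65 * 0.6 = 39
130 * 0.54 = 70.2
150 * 0.59 = 88.5
100 * 0.08 = 8
A_total = 39 + 70.2 + 88.5 + 8 = 205.7 m^2


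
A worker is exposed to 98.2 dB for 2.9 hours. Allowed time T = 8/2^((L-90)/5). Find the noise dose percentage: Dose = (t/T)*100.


T_allowed = 8 / 2^((98.2 - 90)/5) = 2.56685 hr
Dose = 2.9 / 2.56685 * 100 = 112.98 %


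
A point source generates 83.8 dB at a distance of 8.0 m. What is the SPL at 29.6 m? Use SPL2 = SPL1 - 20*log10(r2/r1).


r2/r1 = 29.6/8.0 = 3.7
Correction = 20*log10(3.7) = 11.364 dB
SPL2 = 83.8 - 11.364 = 72.436 dB


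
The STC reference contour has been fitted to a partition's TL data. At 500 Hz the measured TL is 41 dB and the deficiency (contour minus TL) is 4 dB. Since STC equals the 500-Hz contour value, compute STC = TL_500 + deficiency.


By ASTM E413, STC = value of the fitted reference contour at 500 Hz.
Contour value at 500 Hz = TL_500 + deficiency = 41 + 4 = 45
STC = 45


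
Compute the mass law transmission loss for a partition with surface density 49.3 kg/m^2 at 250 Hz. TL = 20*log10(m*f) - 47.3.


m * f = 49.3 * 250 = 12325
20*log10(12325) = 81.8157 dB
TL = 81.8157 - 47.3 = 34.516 dB


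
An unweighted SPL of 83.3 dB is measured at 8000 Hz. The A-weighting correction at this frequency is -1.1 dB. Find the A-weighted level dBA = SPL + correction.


A-weighting table: 8000 Hz -> -1.1 dB correction
SPL_A = SPL + correction = 83.3 + (-1.1) = 82.2 dBA


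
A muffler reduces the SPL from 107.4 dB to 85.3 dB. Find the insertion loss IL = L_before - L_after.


Insertion loss = SPL without muffler - SPL with muffler
IL = 107.4 - 85.3 = 22.1 dB


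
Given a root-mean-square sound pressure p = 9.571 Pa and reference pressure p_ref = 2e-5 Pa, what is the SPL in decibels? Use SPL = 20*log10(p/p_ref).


p / p_ref = 9.571 / 2e-5 = 478550
SPL = 20 * log10(478550) = 113.6 dB


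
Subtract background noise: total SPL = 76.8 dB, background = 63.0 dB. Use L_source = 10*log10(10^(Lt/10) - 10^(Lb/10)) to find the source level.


10^(76.8/10) = 4.7863e+07
10^(63.0/10) = 1.99526e+06
Difference = 4.7863e+07 - 1.99526e+06 = 4.58677e+07
L_source = 10*log10(4.58677e+07) = 76.615 dB


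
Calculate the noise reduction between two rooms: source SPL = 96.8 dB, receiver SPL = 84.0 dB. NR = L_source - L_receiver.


NR = L_source - L_receiver (difference between source and receiving room levels)
NR = 96.8 - 84.0 = 12.8 dB


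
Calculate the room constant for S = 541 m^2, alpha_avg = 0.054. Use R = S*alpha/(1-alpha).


R = 541 * 0.054 / (1 - 0.054) = 30.882 m^2


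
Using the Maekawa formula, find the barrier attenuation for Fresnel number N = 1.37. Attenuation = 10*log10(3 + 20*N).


3 + 20*N = 3 + 20*1.37 = 30.4
Att = 10*log10(30.4) = 14.829 dB


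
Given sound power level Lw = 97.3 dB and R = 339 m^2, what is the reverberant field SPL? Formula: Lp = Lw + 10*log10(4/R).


4/R = 4/339 = 0.0117994
Lp = 97.3 + 10*log10(0.0117994) = 78.019 dB


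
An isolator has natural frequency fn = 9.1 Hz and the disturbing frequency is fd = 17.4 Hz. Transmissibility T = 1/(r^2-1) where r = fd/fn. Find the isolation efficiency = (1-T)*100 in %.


r = 17.4 / 9.1 = 1.91209
r^2 - 1 = 1.91209^2 - 1 = 2.65609
T = 1/2.65609 = 0.376493
Efficiency = (1 - 0.376493)*100 = 62.351 %


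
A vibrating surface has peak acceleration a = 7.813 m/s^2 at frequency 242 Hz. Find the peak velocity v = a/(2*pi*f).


omega = 2*pi*f = 2*pi*242 = 1520.53 rad/s
v = a / omega = 7.813 / 1520.53 = 0.0051383 m/s


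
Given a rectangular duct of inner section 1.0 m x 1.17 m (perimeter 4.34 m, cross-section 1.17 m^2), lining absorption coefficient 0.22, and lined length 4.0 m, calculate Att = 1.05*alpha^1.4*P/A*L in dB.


alpha^1.4 = 0.22^1.4 = 0.120058
Attenuation rate = 1.05 * alpha^1.4 * P / A
= 1.05 * 0.120058 * 4.34 / 1.17 = 0.467611 dB/m
Total Att = 0.467611 * 4.0 = 1.8704 dB


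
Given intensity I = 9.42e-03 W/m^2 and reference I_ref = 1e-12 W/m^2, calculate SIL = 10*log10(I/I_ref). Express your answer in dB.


I / I_ref = 9.42e-03 / 1e-12 = 9.42e+09
SIL = 10 * log10(9.42e+09) = 99.741 dB


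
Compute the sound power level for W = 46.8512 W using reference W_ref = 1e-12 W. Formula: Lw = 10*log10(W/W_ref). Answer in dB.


W / W_ref = 46.8512 / 1e-12 = 4.68512e+13
Lw = 10 * log10(4.68512e+13) = 136.71 dB


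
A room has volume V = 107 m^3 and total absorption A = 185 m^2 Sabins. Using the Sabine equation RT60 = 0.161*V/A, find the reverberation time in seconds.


RT60 = 0.161 * 107 / 185 = 0.093119 s


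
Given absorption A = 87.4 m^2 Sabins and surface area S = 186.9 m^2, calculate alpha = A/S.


Absorption coefficient = absorbed power / incident power
alpha = A / S = 87.4 / 186.9 = 0.46763


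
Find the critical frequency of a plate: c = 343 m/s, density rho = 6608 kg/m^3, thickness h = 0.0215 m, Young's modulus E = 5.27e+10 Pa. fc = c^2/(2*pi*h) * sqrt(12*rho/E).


12*rho/E = 12*6608/5.27e+10 = 1.50467e-06
sqrt(12*rho/E) = sqrt(1.50467e-06) = 0.00122665
c^2/(2*pi*h) = 343^2/(2*pi*0.0215) = 870903
fc = 870903 * 0.00122665 = 1068.3 Hz


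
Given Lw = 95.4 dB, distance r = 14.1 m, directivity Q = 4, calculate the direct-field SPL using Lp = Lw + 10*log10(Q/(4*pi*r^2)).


4*pi*r^2 = 4*pi*14.1^2 = 2498.32 m^2
Q / (4*pi*r^2) = 4 / 2498.32 = 0.00160108
Lp = 95.4 + 10*log10(0.00160108) = 67.444 dB


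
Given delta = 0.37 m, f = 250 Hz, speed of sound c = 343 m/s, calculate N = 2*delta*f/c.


N = 2*delta*f/c = 2*delta/lambda, where lambda = c/f
lambda = 343 / 250 = 1.372 m
N = 2 * 0.37 / 1.372 = 0.53936


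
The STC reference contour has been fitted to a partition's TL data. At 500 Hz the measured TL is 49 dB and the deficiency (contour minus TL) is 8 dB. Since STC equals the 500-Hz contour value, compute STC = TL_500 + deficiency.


By ASTM E413, STC = value of the fitted reference contour at 500 Hz.
Contour value at 500 Hz = TL_500 + deficiency = 49 + 8 = 57
STC = 57


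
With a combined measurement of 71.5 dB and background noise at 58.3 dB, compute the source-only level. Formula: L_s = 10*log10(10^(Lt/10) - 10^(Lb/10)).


10^(71.5/10) = 1.41254e+07
10^(58.3/10) = 676083
Difference = 1.41254e+07 - 676083 = 1.34493e+07
L_source = 10*log10(1.34493e+07) = 71.287 dB


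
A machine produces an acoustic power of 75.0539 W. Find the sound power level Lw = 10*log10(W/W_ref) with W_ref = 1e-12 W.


W / W_ref = 75.0539 / 1e-12 = 7.50539e+13
Lw = 10 * log10(7.50539e+13) = 138.75 dB


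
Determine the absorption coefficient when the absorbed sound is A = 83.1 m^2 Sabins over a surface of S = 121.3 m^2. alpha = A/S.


Absorption coefficient = absorbed power / incident power
alpha = A / S = 83.1 / 121.3 = 0.68508


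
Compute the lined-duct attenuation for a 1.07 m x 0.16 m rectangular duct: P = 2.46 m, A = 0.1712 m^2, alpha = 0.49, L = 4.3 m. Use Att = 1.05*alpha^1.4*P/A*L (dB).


alpha^1.4 = 0.49^1.4 = 0.368362
Attenuation rate = 1.05 * alpha^1.4 * P / A
= 1.05 * 0.368362 * 2.46 / 0.1712 = 5.5577 dB/m
Total Att = 5.5577 * 4.3 = 23.898 dB


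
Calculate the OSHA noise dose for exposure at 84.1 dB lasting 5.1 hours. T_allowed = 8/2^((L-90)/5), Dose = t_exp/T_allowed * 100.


T_allowed = 8 / 2^((84.1 - 90)/5) = 18.1261 hr
Dose = 5.1 / 18.1261 * 100 = 28.136 %


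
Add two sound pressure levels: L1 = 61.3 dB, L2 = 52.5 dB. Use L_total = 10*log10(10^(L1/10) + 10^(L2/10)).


10^(61.3/10) = 1.34896e+06
10^(52.5/10) = 177828
Sum = 1.34896e+06 + 177828 = 1.52679e+06
L_total = 10*log10(1.52679e+06) = 61.838 dB


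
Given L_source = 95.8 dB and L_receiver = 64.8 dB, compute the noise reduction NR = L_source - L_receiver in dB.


NR = L_source - L_receiver (difference between source and receiving room levels)
NR = 95.8 - 64.8 = 31 dB


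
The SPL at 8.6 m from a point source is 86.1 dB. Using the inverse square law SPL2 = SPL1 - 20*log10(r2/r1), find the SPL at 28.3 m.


r2/r1 = 28.3/8.6 = 3.2907
Correction = 20*log10(3.2907) = 10.3458 dB
SPL2 = 86.1 - 10.3458 = 75.754 dB


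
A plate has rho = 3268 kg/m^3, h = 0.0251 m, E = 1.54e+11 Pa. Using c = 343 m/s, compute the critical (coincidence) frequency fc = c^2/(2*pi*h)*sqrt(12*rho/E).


12*rho/E = 12*3268/1.54e+11 = 2.54649e-07
sqrt(12*rho/E) = sqrt(2.54649e-07) = 0.000504628
c^2/(2*pi*h) = 343^2/(2*pi*0.0251) = 745993
fc = 745993 * 0.000504628 = 376.45 Hz


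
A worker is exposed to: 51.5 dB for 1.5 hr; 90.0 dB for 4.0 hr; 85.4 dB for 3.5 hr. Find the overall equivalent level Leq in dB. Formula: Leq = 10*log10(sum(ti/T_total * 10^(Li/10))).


T_total = 1.5 + 4.0 + 3.5 = 9.0 hr
(1.5/9.0) * 10^(51.5/10) = 23542.3
(4.0/9.0) * 10^(90.0/10) = 4.44444e+08
(3.5/9.0) * 10^(85.4/10) = 1.34842e+08
Sum = 23542.3 + 4.44444e+08 + 1.34842e+08 = 5.7931e+08
Leq = 10*log10(5.7931e+08) = 87.629 dB


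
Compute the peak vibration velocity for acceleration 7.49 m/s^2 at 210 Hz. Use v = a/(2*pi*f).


omega = 2*pi*f = 2*pi*210 = 1319.47 rad/s
v = a / omega = 7.49 / 1319.47 = 0.0056765 m/s


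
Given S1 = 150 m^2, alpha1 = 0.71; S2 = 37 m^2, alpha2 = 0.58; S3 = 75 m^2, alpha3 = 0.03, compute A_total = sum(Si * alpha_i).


150 * 0.71 = 106.5
37 * 0.58 = 21.46
75 * 0.03 = 2.25
A_total = 106.5 + 21.46 + 2.25 = 130.21 m^2


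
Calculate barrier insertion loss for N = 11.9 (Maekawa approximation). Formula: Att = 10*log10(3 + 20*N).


3 + 20*N = 3 + 20*11.9 = 241
Att = 10*log10(241) = 23.82 dB


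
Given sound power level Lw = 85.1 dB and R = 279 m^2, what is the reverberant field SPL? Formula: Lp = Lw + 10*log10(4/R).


4/R = 4/279 = 0.0143369
Lp = 85.1 + 10*log10(0.0143369) = 66.665 dB


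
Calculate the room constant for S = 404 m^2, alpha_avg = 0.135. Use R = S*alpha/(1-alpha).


R = 404 * 0.135 / (1 - 0.135) = 63.052 m^2


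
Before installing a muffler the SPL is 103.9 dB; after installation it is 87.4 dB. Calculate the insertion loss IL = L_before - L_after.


Insertion loss = SPL without muffler - SPL with muffler
IL = 103.9 - 87.4 = 16.5 dB


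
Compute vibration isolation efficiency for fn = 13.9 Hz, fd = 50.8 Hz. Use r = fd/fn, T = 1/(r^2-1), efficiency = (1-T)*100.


r = 50.8 / 13.9 = 3.65468
r^2 - 1 = 3.65468^2 - 1 = 12.3567
T = 1/12.3567 = 0.0809278
Efficiency = (1 - 0.0809278)*100 = 91.907 %


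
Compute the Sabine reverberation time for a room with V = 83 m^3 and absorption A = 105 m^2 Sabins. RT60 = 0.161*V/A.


RT60 = 0.161 * 83 / 105 = 0.12727 s


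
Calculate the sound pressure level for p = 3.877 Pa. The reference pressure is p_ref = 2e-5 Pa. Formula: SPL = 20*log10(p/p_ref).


p / p_ref = 3.877 / 2e-5 = 193850
SPL = 20 * log10(193850) = 105.75 dB


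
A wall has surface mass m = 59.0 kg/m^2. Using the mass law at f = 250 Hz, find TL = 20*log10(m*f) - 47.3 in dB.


m * f = 59.0 * 250 = 14750
20*log10(14750) = 83.3758 dB
TL = 83.3758 - 47.3 = 36.076 dB


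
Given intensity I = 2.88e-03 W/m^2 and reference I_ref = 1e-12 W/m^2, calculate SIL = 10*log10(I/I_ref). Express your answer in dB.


I / I_ref = 2.88e-03 / 1e-12 = 2.88e+09
SIL = 10 * log10(2.88e+09) = 94.594 dB


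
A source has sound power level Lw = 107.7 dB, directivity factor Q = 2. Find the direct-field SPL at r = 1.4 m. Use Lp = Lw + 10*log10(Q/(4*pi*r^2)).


4*pi*r^2 = 4*pi*1.4^2 = 24.6301 m^2
Q / (4*pi*r^2) = 2 / 24.6301 = 0.0812015
Lp = 107.7 + 10*log10(0.0812015) = 96.796 dB


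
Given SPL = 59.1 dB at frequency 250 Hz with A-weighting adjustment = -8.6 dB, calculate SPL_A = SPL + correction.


A-weighting table: 250 Hz -> -8.6 dB correction
SPL_A = SPL + correction = 59.1 + (-8.6) = 50.5 dBA


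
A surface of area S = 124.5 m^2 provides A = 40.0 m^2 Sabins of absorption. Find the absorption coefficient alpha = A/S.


Absorption coefficient = absorbed power / incident power
alpha = A / S = 40.0 / 124.5 = 0.32129


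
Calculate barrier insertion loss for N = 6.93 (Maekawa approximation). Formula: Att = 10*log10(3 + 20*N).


3 + 20*N = 3 + 20*6.93 = 141.6
Att = 10*log10(141.6) = 21.511 dB


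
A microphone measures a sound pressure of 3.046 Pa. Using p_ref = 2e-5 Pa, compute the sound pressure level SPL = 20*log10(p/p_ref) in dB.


p / p_ref = 3.046 / 2e-5 = 152300
SPL = 20 * log10(152300) = 103.65 dB


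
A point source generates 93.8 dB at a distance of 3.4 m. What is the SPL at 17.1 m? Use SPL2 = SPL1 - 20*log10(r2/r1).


r2/r1 = 17.1/3.4 = 5.02941
Correction = 20*log10(5.02941) = 14.0303 dB
SPL2 = 93.8 - 14.0303 = 79.77 dB


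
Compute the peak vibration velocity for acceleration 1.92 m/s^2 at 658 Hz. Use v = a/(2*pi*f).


omega = 2*pi*f = 2*pi*658 = 4134.34 rad/s
v = a / omega = 1.92 / 4134.34 = 0.0004644 m/s


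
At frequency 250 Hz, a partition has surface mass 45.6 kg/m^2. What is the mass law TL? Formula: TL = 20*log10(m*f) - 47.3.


m * f = 45.6 * 250 = 11400
20*log10(11400) = 81.1381 dB
TL = 81.1381 - 47.3 = 33.838 dB


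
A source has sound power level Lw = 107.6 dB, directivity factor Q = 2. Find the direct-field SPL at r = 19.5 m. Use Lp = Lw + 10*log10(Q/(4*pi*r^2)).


4*pi*r^2 = 4*pi*19.5^2 = 4778.36 m^2
Q / (4*pi*r^2) = 2 / 4778.36 = 0.000418554
Lp = 107.6 + 10*log10(0.000418554) = 73.818 dB


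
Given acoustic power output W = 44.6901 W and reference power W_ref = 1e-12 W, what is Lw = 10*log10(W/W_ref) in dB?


W / W_ref = 44.6901 / 1e-12 = 4.46901e+13
Lw = 10 * log10(4.46901e+13) = 136.5 dB


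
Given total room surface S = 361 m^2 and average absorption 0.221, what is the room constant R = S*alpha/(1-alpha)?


R = 361 * 0.221 / (1 - 0.221) = 102.41 m^2


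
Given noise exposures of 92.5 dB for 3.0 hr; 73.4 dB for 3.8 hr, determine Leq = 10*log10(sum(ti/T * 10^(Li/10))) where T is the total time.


T_total = 3.0 + 3.8 = 6.8 hr
(3.0/6.8) * 10^(92.5/10) = 7.84535e+08
(3.8/6.8) * 10^(73.4/10) = 1.22257e+07
Sum = 7.84535e+08 + 1.22257e+07 = 7.96761e+08
Leq = 10*log10(7.96761e+08) = 89.013 dB


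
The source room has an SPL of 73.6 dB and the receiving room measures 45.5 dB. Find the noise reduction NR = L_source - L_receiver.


NR = L_source - L_receiver (difference between source and receiving room levels)
NR = 73.6 - 45.5 = 28.1 dB


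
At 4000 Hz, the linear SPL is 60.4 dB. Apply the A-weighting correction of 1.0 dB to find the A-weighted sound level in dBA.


A-weighting table: 4000 Hz -> 1.0 dB correction
SPL_A = SPL + correction = 60.4 + (1.0) = 61.4 dBA


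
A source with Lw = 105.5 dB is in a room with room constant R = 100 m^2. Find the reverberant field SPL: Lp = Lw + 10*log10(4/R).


4/R = 4/100 = 0.04
Lp = 105.5 + 10*log10(0.04) = 91.521 dB


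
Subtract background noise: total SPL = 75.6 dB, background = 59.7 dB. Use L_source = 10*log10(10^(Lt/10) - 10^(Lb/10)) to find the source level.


10^(75.6/10) = 3.63078e+07
10^(59.7/10) = 933254
Difference = 3.63078e+07 - 933254 = 3.53745e+07
L_source = 10*log10(3.53745e+07) = 75.487 dB


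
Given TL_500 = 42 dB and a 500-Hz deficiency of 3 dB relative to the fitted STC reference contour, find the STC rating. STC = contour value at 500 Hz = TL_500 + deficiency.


By ASTM E413, STC = value of the fitted reference contour at 500 Hz.
Contour value at 500 Hz = TL_500 + deficiency = 42 + 3 = 45
STC = 45


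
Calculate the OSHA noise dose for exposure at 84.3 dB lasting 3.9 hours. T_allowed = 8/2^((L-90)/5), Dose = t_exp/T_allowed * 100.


T_allowed = 8 / 2^((84.3 - 90)/5) = 17.6305 hr
Dose = 3.9 / 17.6305 * 100 = 22.121 %


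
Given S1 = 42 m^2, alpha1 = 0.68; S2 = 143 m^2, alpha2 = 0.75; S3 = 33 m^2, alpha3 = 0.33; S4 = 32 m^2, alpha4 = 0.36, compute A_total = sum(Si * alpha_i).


42 * 0.68 = 28.56
143 * 0.75 = 107.25
33 * 0.33 = 10.89
32 * 0.36 = 11.52
A_total = 28.56 + 107.25 + 10.89 + 11.52 = 158.22 m^2


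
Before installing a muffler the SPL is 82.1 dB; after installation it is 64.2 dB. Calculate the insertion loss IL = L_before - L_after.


Insertion loss = SPL without muffler - SPL with muffler
IL = 82.1 - 64.2 = 17.9 dB


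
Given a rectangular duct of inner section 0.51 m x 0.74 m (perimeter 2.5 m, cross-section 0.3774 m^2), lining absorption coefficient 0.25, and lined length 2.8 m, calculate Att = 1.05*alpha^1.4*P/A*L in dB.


alpha^1.4 = 0.25^1.4 = 0.143587
Attenuation rate = 1.05 * alpha^1.4 * P / A
= 1.05 * 0.143587 * 2.5 / 0.3774 = 0.998717 dB/m
Total Att = 0.998717 * 2.8 = 2.7964 dB


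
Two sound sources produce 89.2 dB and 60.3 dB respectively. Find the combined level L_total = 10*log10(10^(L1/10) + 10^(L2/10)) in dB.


10^(89.2/10) = 8.31764e+08
10^(60.3/10) = 1.07152e+06
Sum = 8.31764e+08 + 1.07152e+06 = 8.32836e+08
L_total = 10*log10(8.32836e+08) = 89.206 dB


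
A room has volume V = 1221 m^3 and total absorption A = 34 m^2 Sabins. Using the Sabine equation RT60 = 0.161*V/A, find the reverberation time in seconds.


RT60 = 0.161 * 1221 / 34 = 5.7818 s


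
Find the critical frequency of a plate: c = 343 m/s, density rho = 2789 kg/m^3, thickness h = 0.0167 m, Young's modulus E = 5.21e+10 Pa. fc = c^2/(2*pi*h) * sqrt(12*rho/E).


12*rho/E = 12*2789/5.21e+10 = 6.4238e-07
sqrt(12*rho/E) = sqrt(6.4238e-07) = 0.000801486
c^2/(2*pi*h) = 343^2/(2*pi*0.0167) = 1.12122e+06
fc = 1.12122e+06 * 0.000801486 = 898.64 Hz


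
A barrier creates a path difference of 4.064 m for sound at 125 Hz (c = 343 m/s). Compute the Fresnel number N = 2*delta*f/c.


N = 2*delta*f/c = 2*delta/lambda, where lambda = c/f
lambda = 343 / 125 = 2.744 m
N = 2 * 4.064 / 2.744 = 2.9621


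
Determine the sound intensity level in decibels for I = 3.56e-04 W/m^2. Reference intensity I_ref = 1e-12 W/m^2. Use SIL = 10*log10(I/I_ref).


I / I_ref = 3.56e-04 / 1e-12 = 3.56e+08
SIL = 10 * log10(3.56e+08) = 85.514 dB


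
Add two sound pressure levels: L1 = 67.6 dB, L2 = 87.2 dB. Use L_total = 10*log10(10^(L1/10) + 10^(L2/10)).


10^(67.6/10) = 5.7544e+06
10^(87.2/10) = 5.24807e+08
Sum = 5.7544e+06 + 5.24807e+08 = 5.30561e+08
L_total = 10*log10(5.30561e+08) = 87.247 dB


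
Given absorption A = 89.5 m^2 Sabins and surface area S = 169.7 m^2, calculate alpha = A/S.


Absorption coefficient = absorbed power / incident power
alpha = A / S = 89.5 / 169.7 = 0.5274


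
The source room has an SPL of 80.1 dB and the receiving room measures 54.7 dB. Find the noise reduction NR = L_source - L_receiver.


NR = L_source - L_receiver (difference between source and receiving room levels)
NR = 80.1 - 54.7 = 25.4 dB


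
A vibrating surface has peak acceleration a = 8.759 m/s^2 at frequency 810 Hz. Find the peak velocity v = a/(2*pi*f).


omega = 2*pi*f = 2*pi*810 = 5089.38 rad/s
v = a / omega = 8.759 / 5089.38 = 0.001721 m/s


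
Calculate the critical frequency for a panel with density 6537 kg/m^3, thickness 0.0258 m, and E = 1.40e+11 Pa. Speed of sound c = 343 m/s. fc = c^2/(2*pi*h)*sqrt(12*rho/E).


12*rho/E = 12*6537/1.40e+11 = 5.60314e-07
sqrt(12*rho/E) = sqrt(5.60314e-07) = 0.000748541
c^2/(2*pi*h) = 343^2/(2*pi*0.0258) = 725753
fc = 725753 * 0.000748541 = 543.26 Hz


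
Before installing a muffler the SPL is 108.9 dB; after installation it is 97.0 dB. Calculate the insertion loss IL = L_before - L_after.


Insertion loss = SPL without muffler - SPL with muffler
IL = 108.9 - 97.0 = 11.9 dB


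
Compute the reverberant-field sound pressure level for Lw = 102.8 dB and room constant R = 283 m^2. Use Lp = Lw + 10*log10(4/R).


4/R = 4/283 = 0.0141343
Lp = 102.8 + 10*log10(0.0141343) = 84.303 dB


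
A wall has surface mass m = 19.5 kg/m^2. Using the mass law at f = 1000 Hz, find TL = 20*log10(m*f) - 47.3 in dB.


m * f = 19.5 * 1000 = 19500
20*log10(19500) = 85.8007 dB
TL = 85.8007 - 47.3 = 38.501 dB


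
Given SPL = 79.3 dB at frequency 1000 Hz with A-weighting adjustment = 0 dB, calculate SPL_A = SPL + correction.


A-weighting table: 1000 Hz -> 0 dB correction
SPL_A = SPL + correction = 79.3 + (0) = 79.3 dBA


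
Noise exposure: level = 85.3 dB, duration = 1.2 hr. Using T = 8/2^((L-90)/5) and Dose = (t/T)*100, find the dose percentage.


T_allowed = 8 / 2^((85.3 - 90)/5) = 15.3482 hr
Dose = 1.2 / 15.3482 * 100 = 7.8185 %


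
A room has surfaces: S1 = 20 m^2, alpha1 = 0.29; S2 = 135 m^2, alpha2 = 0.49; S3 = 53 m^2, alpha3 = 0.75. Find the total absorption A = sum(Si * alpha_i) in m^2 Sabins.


20 * 0.29 = 5.8
135 * 0.49 = 66.15
53 * 0.75 = 39.75
A_total = 5.8 + 66.15 + 39.75 = 111.7 m^2


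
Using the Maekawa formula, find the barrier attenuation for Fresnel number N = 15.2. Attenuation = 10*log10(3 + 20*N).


3 + 20*N = 3 + 20*15.2 = 307
Att = 10*log10(307) = 24.871 dB


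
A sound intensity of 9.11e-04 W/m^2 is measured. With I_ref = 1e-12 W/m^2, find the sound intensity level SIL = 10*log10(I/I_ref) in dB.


I / I_ref = 9.11e-04 / 1e-12 = 9.11e+08
SIL = 10 * log10(9.11e+08) = 89.595 dB


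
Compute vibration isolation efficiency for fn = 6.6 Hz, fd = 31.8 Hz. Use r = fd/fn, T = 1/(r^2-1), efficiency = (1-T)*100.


r = 31.8 / 6.6 = 4.81818
r^2 - 1 = 4.81818^2 - 1 = 22.2149
T = 1/22.2149 = 0.0450148
Efficiency = (1 - 0.0450148)*100 = 95.499 %


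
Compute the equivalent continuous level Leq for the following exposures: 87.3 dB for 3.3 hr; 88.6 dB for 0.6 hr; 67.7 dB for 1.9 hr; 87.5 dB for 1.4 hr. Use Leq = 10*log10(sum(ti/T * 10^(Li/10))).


T_total = 3.3 + 0.6 + 1.9 + 1.4 = 7.2 hr
(3.3/7.2) * 10^(87.3/10) = 2.4614e+08
(0.6/7.2) * 10^(88.6/10) = 6.03697e+07
(1.9/7.2) * 10^(67.7/10) = 1.55389e+06
(1.4/7.2) * 10^(87.5/10) = 1.09344e+08
Sum = 2.4614e+08 + 6.03697e+07 + 1.55389e+06 + 1.09344e+08 = 4.17408e+08
Leq = 10*log10(4.17408e+08) = 86.206 dB


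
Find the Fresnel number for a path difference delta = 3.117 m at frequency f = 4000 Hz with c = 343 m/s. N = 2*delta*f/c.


N = 2*delta*f/c = 2*delta/lambda, where lambda = c/f
lambda = 343 / 4000 = 0.08575 m
N = 2 * 3.117 / 0.08575 = 72.7


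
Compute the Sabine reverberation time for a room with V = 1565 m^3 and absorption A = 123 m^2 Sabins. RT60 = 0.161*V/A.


RT60 = 0.161 * 1565 / 123 = 2.0485 s


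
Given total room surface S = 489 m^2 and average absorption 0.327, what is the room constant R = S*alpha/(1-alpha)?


R = 489 * 0.327 / (1 - 0.327) = 237.6 m^2


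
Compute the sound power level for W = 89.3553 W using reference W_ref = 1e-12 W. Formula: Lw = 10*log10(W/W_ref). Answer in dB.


W / W_ref = 89.3553 / 1e-12 = 8.93553e+13
Lw = 10 * log10(8.93553e+13) = 139.51 dB


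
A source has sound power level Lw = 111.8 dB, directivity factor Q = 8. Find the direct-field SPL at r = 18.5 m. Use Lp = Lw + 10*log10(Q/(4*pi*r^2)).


4*pi*r^2 = 4*pi*18.5^2 = 4300.84 m^2
Q / (4*pi*r^2) = 8 / 4300.84 = 0.0018601
Lp = 111.8 + 10*log10(0.0018601) = 84.495 dB


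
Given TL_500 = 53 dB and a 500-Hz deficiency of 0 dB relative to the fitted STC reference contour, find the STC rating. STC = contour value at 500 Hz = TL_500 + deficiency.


By ASTM E413, STC = value of the fitted reference contour at 500 Hz.
Contour value at 500 Hz = TL_500 + deficiency = 53 + 0 = 53
STC = 53


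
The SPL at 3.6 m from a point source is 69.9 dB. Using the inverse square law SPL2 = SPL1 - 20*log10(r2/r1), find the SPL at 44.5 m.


r2/r1 = 44.5/3.6 = 12.3611
Correction = 20*log10(12.3611) = 21.8411 dB
SPL2 = 69.9 - 21.8411 = 48.059 dB


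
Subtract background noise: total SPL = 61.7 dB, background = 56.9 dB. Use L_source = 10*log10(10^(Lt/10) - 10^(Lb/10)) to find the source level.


10^(61.7/10) = 1.47911e+06
10^(56.9/10) = 489779
Difference = 1.47911e+06 - 489779 = 989331
L_source = 10*log10(989331) = 59.953 dB


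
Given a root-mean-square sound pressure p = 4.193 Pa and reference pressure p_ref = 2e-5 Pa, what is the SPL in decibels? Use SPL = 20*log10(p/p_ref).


p / p_ref = 4.193 / 2e-5 = 209650
SPL = 20 * log10(209650) = 106.43 dB


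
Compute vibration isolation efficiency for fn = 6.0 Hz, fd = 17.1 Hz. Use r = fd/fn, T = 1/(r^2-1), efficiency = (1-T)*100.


r = 17.1 / 6.0 = 2.85
r^2 - 1 = 2.85^2 - 1 = 7.1225
T = 1/7.1225 = 0.1404
Efficiency = (1 - 0.1404)*100 = 85.96 %


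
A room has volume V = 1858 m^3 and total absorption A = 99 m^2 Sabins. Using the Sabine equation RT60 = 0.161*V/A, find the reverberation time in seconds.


RT60 = 0.161 * 1858 / 99 = 3.0216 s


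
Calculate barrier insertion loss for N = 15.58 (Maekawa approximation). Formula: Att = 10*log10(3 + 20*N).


3 + 20*N = 3 + 20*15.58 = 314.6
Att = 10*log10(314.6) = 24.978 dB


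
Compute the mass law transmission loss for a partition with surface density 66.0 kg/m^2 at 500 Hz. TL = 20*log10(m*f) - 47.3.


m * f = 66.0 * 500 = 33000
20*log10(33000) = 90.3703 dB
TL = 90.3703 - 47.3 = 43.07 dB


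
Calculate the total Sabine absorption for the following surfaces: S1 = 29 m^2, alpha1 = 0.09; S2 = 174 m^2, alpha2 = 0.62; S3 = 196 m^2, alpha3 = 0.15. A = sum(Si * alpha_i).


29 * 0.09 = 2.61
174 * 0.62 = 107.88
196 * 0.15 = 29.4
A_total = 2.61 + 107.88 + 29.4 = 139.89 m^2


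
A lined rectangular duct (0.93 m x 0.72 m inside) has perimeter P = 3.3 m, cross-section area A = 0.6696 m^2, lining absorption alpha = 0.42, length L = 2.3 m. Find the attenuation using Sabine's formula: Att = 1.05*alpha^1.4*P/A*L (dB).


alpha^1.4 = 0.42^1.4 = 0.296858
Attenuation rate = 1.05 * alpha^1.4 * P / A
= 1.05 * 0.296858 * 3.3 / 0.6696 = 1.53616 dB/m
Total Att = 1.53616 * 2.3 = 3.5332 dB


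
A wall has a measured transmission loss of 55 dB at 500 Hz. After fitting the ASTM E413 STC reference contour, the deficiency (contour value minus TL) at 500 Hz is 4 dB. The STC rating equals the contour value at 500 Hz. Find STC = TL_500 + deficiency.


By ASTM E413, STC = value of the fitted reference contour at 500 Hz.
Contour value at 500 Hz = TL_500 + deficiency = 55 + 4 = 59
STC = 59


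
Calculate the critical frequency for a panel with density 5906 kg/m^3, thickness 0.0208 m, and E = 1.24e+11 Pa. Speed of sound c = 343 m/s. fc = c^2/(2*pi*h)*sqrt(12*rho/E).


12*rho/E = 12*5906/1.24e+11 = 5.71548e-07
sqrt(12*rho/E) = sqrt(5.71548e-07) = 0.000756008
c^2/(2*pi*h) = 343^2/(2*pi*0.0208) = 900212
fc = 900212 * 0.000756008 = 680.57 Hz


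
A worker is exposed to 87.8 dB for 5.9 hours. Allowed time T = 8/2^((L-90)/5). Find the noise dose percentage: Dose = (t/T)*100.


T_allowed = 8 / 2^((87.8 - 90)/5) = 10.8528 hr
Dose = 5.9 / 10.8528 * 100 = 54.364 %


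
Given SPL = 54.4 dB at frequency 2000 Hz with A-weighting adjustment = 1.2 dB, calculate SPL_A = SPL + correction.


A-weighting table: 2000 Hz -> 1.2 dB correction
SPL_A = SPL + correction = 54.4 + (1.2) = 55.6 dBA


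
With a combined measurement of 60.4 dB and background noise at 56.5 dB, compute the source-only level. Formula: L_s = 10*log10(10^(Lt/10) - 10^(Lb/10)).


10^(60.4/10) = 1.09648e+06
10^(56.5/10) = 446684
Difference = 1.09648e+06 - 446684 = 649796
L_source = 10*log10(649796) = 58.128 dB


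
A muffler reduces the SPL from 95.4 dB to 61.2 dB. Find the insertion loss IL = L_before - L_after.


Insertion loss = SPL without muffler - SPL with muffler
IL = 95.4 - 61.2 = 34.2 dB


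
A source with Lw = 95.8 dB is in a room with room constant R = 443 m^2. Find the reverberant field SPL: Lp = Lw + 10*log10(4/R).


4/R = 4/443 = 0.00902935
Lp = 95.8 + 10*log10(0.00902935) = 75.357 dB


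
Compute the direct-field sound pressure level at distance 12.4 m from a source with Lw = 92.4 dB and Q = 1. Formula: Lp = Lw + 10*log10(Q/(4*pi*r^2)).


4*pi*r^2 = 4*pi*12.4^2 = 1932.21 m^2
Q / (4*pi*r^2) = 1 / 1932.21 = 0.000517542
Lp = 92.4 + 10*log10(0.000517542) = 59.539 dB


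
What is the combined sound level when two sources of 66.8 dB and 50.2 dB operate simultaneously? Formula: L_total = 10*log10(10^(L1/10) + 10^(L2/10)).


10^(66.8/10) = 4.7863e+06
10^(50.2/10) = 104713
Sum = 4.7863e+06 + 104713 = 4.89101e+06
L_total = 10*log10(4.89101e+06) = 66.894 dB


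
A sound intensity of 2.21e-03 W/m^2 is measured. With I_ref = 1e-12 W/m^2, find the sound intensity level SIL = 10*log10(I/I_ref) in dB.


I / I_ref = 2.21e-03 / 1e-12 = 2.21e+09
SIL = 10 * log10(2.21e+09) = 93.444 dB


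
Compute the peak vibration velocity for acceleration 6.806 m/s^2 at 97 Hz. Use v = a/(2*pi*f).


omega = 2*pi*f = 2*pi*97 = 609.469 rad/s
v = a / omega = 6.806 / 609.469 = 0.011167 m/s


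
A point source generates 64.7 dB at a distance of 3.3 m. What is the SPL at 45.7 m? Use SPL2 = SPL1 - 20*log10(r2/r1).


r2/r1 = 45.7/3.3 = 13.8485
Correction = 20*log10(13.8485) = 22.8281 dB
SPL2 = 64.7 - 22.8281 = 41.872 dB


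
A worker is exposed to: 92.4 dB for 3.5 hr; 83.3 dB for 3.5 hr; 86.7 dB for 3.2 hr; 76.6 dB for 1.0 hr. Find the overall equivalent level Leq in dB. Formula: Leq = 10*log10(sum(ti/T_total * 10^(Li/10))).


T_total = 3.5 + 3.5 + 3.2 + 1.0 = 11.2 hr
(3.5/11.2) * 10^(92.4/10) = 5.43063e+08
(3.5/11.2) * 10^(83.3/10) = 6.68113e+07
(3.2/11.2) * 10^(86.7/10) = 1.33639e+08
(1.0/11.2) * 10^(76.6/10) = 4.08114e+06
Sum = 5.43063e+08 + 6.68113e+07 + 1.33639e+08 + 4.08114e+06 = 7.47594e+08
Leq = 10*log10(7.47594e+08) = 88.737 dB


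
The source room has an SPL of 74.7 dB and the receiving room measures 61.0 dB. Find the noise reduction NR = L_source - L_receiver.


NR = L_source - L_receiver (difference between source and receiving room levels)
NR = 74.7 - 61.0 = 13.7 dB


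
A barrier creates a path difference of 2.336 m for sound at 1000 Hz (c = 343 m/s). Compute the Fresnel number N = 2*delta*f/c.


N = 2*delta*f/c = 2*delta/lambda, where lambda = c/f
lambda = 343 / 1000 = 0.343 m
N = 2 * 2.336 / 0.343 = 13.621


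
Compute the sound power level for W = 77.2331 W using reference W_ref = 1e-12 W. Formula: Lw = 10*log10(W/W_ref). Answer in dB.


W / W_ref = 77.2331 / 1e-12 = 7.72331e+13
Lw = 10 * log10(7.72331e+13) = 138.88 dB


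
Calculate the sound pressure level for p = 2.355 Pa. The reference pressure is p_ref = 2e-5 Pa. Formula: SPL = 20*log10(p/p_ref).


p / p_ref = 2.355 / 2e-5 = 117750
SPL = 20 * log10(117750) = 101.42 dB


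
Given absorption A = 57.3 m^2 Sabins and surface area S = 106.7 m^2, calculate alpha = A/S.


Absorption coefficient = absorbed power / incident power
alpha = A / S = 57.3 / 106.7 = 0.53702


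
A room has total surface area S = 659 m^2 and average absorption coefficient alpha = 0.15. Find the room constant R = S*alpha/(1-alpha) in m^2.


R = 659 * 0.15 / (1 - 0.15) = 116.29 m^2


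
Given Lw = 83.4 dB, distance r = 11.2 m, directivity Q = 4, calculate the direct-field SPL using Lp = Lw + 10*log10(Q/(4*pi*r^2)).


4*pi*r^2 = 4*pi*11.2^2 = 1576.33 m^2
Q / (4*pi*r^2) = 4 / 1576.33 = 0.00253754
Lp = 83.4 + 10*log10(0.00253754) = 57.444 dB


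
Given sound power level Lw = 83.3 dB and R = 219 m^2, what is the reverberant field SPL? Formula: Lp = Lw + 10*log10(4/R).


4/R = 4/219 = 0.0182648
Lp = 83.3 + 10*log10(0.0182648) = 65.916 dB


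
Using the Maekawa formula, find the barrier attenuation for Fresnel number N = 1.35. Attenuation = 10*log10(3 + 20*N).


3 + 20*N = 3 + 20*1.35 = 30
Att = 10*log10(30) = 14.771 dB


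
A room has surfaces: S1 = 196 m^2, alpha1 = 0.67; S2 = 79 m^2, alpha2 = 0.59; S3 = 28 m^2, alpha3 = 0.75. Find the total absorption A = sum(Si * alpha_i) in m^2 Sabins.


196 * 0.67 = 131.32
79 * 0.59 = 46.61
28 * 0.75 = 21
A_total = 131.32 + 46.61 + 21 = 198.93 m^2


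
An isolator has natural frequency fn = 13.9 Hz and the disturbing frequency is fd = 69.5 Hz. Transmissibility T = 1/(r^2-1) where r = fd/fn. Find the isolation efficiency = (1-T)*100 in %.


r = 69.5 / 13.9 = 5
r^2 - 1 = 5^2 - 1 = 24
T = 1/24 = 0.0416667
Efficiency = (1 - 0.0416667)*100 = 95.833 %


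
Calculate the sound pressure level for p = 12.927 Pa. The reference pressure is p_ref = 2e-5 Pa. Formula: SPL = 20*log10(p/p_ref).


p / p_ref = 12.927 / 2e-5 = 646350
SPL = 20 * log10(646350) = 116.21 dB


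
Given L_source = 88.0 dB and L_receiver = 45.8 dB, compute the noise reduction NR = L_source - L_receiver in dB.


NR = L_source - L_receiver (difference between source and receiving room levels)
NR = 88.0 - 45.8 = 42.2 dB


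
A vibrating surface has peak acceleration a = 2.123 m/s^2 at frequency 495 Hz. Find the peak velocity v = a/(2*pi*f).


omega = 2*pi*f = 2*pi*495 = 3110.18 rad/s
v = a / omega = 2.123 / 3110.18 = 0.0006826 m/s


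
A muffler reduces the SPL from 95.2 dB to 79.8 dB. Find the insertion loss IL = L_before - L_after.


Insertion loss = SPL without muffler - SPL with muffler
IL = 95.2 - 79.8 = 15.4 dB


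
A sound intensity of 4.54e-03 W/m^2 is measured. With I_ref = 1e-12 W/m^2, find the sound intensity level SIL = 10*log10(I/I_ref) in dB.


I / I_ref = 4.54e-03 / 1e-12 = 4.54e+09
SIL = 10 * log10(4.54e+09) = 96.571 dB


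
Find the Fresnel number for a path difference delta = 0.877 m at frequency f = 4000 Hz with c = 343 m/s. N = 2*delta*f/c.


N = 2*delta*f/c = 2*delta/lambda, where lambda = c/f
lambda = 343 / 4000 = 0.08575 m
N = 2 * 0.877 / 0.08575 = 20.455


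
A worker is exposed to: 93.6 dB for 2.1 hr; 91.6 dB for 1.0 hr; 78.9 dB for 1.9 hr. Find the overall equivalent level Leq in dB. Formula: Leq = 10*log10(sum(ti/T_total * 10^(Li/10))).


T_total = 2.1 + 1.0 + 1.9 = 5.0 hr
(2.1/5.0) * 10^(93.6/10) = 9.62164e+08
(1.0/5.0) * 10^(91.6/10) = 2.89088e+08
(1.9/5.0) * 10^(78.9/10) = 2.94974e+07
Sum = 9.62164e+08 + 2.89088e+08 + 2.94974e+07 = 1.28075e+09
Leq = 10*log10(1.28075e+09) = 91.075 dB


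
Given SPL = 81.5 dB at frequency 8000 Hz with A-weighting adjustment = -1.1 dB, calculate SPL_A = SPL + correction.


A-weighting table: 8000 Hz -> -1.1 dB correction
SPL_A = SPL + correction = 81.5 + (-1.1) = 80.4 dBA


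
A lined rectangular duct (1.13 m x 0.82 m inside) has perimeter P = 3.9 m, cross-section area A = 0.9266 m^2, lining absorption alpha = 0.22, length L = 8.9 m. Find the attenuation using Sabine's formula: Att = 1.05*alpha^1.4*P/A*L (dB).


alpha^1.4 = 0.22^1.4 = 0.120058
Attenuation rate = 1.05 * alpha^1.4 * P / A
= 1.05 * 0.120058 * 3.9 / 0.9266 = 0.530582 dB/m
Total Att = 0.530582 * 8.9 = 4.7222 dB


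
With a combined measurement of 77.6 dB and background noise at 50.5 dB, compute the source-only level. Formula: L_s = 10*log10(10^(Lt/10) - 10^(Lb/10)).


10^(77.6/10) = 5.7544e+07
10^(50.5/10) = 112202
Difference = 5.7544e+07 - 112202 = 5.74318e+07
L_source = 10*log10(5.74318e+07) = 77.592 dB


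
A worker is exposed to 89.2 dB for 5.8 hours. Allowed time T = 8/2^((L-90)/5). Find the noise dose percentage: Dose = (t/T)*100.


T_allowed = 8 / 2^((89.2 - 90)/5) = 8.9383 hr
Dose = 5.8 / 8.9383 * 100 = 64.889 %


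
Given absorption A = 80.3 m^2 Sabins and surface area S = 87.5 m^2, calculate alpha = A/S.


Absorption coefficient = absorbed power / incident power
alpha = A / S = 80.3 / 87.5 = 0.91771


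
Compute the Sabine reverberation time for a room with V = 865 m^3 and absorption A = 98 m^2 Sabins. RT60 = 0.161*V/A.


RT60 = 0.161 * 865 / 98 = 1.4211 s


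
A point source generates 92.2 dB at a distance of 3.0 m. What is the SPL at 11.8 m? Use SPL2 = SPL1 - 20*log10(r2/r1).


r2/r1 = 11.8/3.0 = 3.93333
Correction = 20*log10(3.93333) = 11.8952 dB
SPL2 = 92.2 - 11.8952 = 80.305 dB


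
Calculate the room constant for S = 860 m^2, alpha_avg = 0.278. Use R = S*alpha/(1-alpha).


R = 860 * 0.278 / (1 - 0.278) = 331.14 m^2


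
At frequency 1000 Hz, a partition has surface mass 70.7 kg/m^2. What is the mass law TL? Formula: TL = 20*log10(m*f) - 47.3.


m * f = 70.7 * 1000 = 70700
20*log10(70700) = 96.9884 dB
TL = 96.9884 - 47.3 = 49.688 dB


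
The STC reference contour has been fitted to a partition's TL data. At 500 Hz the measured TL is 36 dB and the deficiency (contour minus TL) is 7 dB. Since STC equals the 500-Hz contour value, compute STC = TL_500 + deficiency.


By ASTM E413, STC = value of the fitted reference contour at 500 Hz.
Contour value at 500 Hz = TL_500 + deficiency = 36 + 7 = 43
STC = 43


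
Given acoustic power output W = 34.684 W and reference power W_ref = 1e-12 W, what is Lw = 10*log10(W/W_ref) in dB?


W / W_ref = 34.684 / 1e-12 = 3.4684e+13
Lw = 10 * log10(3.4684e+13) = 135.4 dB


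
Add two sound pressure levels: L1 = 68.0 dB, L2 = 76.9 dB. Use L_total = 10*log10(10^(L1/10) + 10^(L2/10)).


10^(68.0/10) = 6.30957e+06
10^(76.9/10) = 4.89779e+07
Sum = 6.30957e+06 + 4.89779e+07 = 5.52875e+07
L_total = 10*log10(5.52875e+07) = 77.426 dB


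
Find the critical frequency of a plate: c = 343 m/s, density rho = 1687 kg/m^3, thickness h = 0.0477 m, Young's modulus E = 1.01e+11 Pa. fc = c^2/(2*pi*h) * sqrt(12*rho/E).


12*rho/E = 12*1687/1.01e+11 = 2.00436e-07
sqrt(12*rho/E) = sqrt(2.00436e-07) = 0.000447701
c^2/(2*pi*h) = 343^2/(2*pi*0.0477) = 392545
fc = 392545 * 0.000447701 = 175.74 Hz


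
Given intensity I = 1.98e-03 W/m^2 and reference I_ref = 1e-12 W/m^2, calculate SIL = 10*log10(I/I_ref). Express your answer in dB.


I / I_ref = 1.98e-03 / 1e-12 = 1.98e+09
SIL = 10 * log10(1.98e+09) = 92.967 dB


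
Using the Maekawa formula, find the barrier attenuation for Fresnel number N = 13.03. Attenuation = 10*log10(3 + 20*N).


3 + 20*N = 3 + 20*13.03 = 263.6
Att = 10*log10(263.6) = 24.209 dB


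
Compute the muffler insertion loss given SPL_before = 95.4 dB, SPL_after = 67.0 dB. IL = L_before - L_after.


Insertion loss = SPL without muffler - SPL with muffler
IL = 95.4 - 67.0 = 28.4 dB


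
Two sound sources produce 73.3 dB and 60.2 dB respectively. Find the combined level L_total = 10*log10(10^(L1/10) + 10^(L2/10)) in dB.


10^(73.3/10) = 2.13796e+07
10^(60.2/10) = 1.04713e+06
Sum = 2.13796e+07 + 1.04713e+06 = 2.24267e+07
L_total = 10*log10(2.24267e+07) = 73.508 dB


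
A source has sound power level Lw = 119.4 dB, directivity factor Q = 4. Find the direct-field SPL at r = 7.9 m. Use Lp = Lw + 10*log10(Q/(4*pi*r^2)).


4*pi*r^2 = 4*pi*7.9^2 = 784.267 m^2
Q / (4*pi*r^2) = 4 / 784.267 = 0.0051003
Lp = 119.4 + 10*log10(0.0051003) = 96.476 dB


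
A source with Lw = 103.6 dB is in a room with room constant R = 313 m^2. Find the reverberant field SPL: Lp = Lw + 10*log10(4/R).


4/R = 4/313 = 0.0127796
Lp = 103.6 + 10*log10(0.0127796) = 84.665 dB


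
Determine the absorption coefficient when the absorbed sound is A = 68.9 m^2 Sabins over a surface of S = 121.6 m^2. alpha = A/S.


Absorption coefficient = absorbed power / incident power
alpha = A / S = 68.9 / 121.6 = 0.56661


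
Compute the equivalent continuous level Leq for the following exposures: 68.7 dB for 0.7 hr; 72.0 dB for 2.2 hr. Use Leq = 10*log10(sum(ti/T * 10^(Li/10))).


T_total = 0.7 + 2.2 = 2.9 hr
(0.7/2.9) * 10^(68.7/10) = 1.78937e+06
(2.2/2.9) * 10^(72.0/10) = 1.20233e+07
Sum = 1.78937e+06 + 1.20233e+07 = 1.38127e+07
Leq = 10*log10(1.38127e+07) = 71.403 dB


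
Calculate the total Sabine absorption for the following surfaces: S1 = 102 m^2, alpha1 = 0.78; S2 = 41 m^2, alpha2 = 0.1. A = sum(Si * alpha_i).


102 * 0.78 = 79.56
41 * 0.1 = 4.1
A_total = 79.56 + 4.1 = 83.66 m^2


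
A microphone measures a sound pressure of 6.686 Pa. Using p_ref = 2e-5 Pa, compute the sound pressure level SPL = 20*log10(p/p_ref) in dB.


p / p_ref = 6.686 / 2e-5 = 334300
SPL = 20 * log10(334300) = 110.48 dB


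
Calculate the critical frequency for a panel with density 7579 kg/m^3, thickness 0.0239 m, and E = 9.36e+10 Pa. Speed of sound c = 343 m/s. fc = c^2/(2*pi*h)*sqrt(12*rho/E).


12*rho/E = 12*7579/9.36e+10 = 9.71667e-07
sqrt(12*rho/E) = sqrt(9.71667e-07) = 0.000985732
c^2/(2*pi*h) = 343^2/(2*pi*0.0239) = 783449
fc = 783449 * 0.000985732 = 772.27 Hz
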